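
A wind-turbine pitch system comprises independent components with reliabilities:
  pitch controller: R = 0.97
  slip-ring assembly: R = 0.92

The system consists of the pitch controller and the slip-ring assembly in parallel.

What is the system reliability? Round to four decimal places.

0.9976

Parallel (pitch controller and slip-ring assembly): 1 − (1 − 0.970000)(1 − 0.920000) = 0.9976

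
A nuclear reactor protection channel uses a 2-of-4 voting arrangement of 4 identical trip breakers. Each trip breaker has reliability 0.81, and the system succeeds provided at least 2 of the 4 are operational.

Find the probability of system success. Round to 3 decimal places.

R = Σ_{i=2}^{4} C(4,i) p^i (1−p)^{4−i} with p = 0.81
C(4,2)·0.81^2·0.19^2 = 0.14211
C(4,3)·0.81^3·0.19^1 = 0.40390
C(4,4)·0.81^4·0.19^0 = 0.43047
Sum = 0.976

0.976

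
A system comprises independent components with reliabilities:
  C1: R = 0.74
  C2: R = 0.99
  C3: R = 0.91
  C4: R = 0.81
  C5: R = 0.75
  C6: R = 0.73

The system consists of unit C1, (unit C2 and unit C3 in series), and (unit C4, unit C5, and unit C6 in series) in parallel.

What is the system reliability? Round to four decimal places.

0.9857

Series (C2 and C3): 0.990000 × 0.910000 = 0.900900
Series (C4, C5, and C6): 0.810000 × 0.750000 × 0.730000 = 0.443475
Parallel (C1, [0.900900], and [0.443475]): 1 − (1 − 0.740000)(1 − 0.900900)(1 − 0.443475) = 0.9857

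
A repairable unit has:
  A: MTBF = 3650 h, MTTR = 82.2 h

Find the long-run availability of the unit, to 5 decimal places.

0.97798

A(A) = MTBF/(MTBF+MTTR) = 3650/(3650+82.2) = 0.97798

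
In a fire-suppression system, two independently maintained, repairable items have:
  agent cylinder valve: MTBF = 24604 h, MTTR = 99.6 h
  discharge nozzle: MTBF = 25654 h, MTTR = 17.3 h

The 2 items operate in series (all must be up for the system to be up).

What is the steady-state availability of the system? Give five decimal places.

A(agent cylinder valve) = MTBF/(MTBF+MTTR) = 24604/(24604+99.6) = 0.995968
A(discharge nozzle) = MTBF/(MTBF+MTTR) = 25654/(25654+17.3) = 0.999326
Series availability: 0.995968 × 0.999326 = 0.99530

0.99530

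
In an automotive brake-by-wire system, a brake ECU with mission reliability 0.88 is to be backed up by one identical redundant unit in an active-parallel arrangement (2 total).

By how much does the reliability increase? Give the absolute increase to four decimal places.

0.1056

R_before = 0.88
R_after = 1 − (1 − 0.88)^2 = 0.9856
ΔR = 0.9856 − 0.88 = 0.1056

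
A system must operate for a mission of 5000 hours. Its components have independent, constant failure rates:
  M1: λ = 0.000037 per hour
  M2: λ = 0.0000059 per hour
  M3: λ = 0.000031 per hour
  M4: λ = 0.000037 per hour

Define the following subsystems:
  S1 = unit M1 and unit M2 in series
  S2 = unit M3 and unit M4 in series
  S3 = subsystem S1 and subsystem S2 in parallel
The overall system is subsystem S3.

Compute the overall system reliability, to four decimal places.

0.9444

R(M1) = exp(−0.000037 × 5000) = 0.831104
R(M2) = exp(−0.0000059 × 5000) = 0.970931
R(M3) = exp(−0.000031 × 5000) = 0.856415
R(M4) = exp(−0.000037 × 5000) = 0.831104
Series (M1 and M2): 0.831104 × 0.970931 = 0.806945
Series (M3 and M4): 0.856415 × 0.831104 = 0.711770
Parallel ([0.806945] and [0.711770]): 1 − (1 − 0.806945)(1 − 0.711770) = 0.9444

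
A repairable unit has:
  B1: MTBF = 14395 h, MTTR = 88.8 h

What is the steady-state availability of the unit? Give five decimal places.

0.99387

A(B1) = MTBF/(MTBF+MTTR) = 14395/(14395+88.8) = 0.99387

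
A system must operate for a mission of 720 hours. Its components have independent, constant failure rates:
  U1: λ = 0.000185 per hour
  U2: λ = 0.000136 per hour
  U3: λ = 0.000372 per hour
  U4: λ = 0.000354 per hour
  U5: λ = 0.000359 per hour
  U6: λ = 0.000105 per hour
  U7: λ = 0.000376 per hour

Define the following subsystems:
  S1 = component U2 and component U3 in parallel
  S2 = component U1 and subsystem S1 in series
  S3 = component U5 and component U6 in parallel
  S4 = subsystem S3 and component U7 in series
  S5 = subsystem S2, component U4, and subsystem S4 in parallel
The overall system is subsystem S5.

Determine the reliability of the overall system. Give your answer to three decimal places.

R(U1) = exp(−0.000185 × 720) = 0.87529
R(U2) = exp(−0.000136 × 720) = 0.90672
R(U3) = exp(−0.000372 × 720) = 0.76503
R(U4) = exp(−0.000354 × 720) = 0.77501
R(U5) = exp(−0.000359 × 720) = 0.77222
R(U6) = exp(−0.000105 × 720) = 0.92719
R(U7) = exp(−0.000376 × 720) = 0.76283
Parallel (U2 and U3): 1 − (1 − 0.90672)(1 − 0.76503) = 0.97808
Series (U1 and [0.97808]): 0.87529 × 0.97808 = 0.85610
Parallel (U5 and U6): 1 − (1 − 0.77222)(1 − 0.92719) = 0.98342
Series ([0.98342] and U7): 0.98342 × 0.76283 = 0.75018
Parallel ([0.85610], U4, and [0.75018]): 1 − (1 − 0.85610)(1 − 0.77501)(1 − 0.75018) = 0.992

0.992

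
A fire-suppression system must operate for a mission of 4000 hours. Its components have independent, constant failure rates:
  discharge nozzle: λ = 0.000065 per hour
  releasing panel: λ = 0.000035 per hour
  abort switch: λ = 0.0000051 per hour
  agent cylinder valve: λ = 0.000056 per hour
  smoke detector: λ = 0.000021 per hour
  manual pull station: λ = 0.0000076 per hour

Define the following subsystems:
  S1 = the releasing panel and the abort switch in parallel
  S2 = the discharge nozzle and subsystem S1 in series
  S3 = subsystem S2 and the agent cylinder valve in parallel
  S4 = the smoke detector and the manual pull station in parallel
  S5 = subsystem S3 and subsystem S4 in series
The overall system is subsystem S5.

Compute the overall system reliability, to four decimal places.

0.9513

R(discharge nozzle) = exp(−0.000065 × 4000) = 0.771052
R(releasing panel) = exp(−0.000035 × 4000) = 0.869358
R(abort switch) = exp(−0.0000051 × 4000) = 0.979807
R(agent cylinder valve) = exp(−0.000056 × 4000) = 0.799315
R(smoke detector) = exp(−0.000021 × 4000) = 0.919431
R(manual pull station) = exp(−0.0000076 × 4000) = 0.970057
Parallel (releasing panel and abort switch): 1 − (1 − 0.869358)(1 − 0.979807) = 0.997362
Series (discharge nozzle and [0.997362]): 0.771052 × 0.997362 = 0.769018
Parallel ([0.769018] and agent cylinder valve): 1 − (1 − 0.769018)(1 − 0.799315) = 0.953645
Parallel (smoke detector and manual pull station): 1 − (1 − 0.919431)(1 − 0.970057) = 0.997588
Series ([0.953645] and [0.997588]): 0.953645 × 0.997588 = 0.9513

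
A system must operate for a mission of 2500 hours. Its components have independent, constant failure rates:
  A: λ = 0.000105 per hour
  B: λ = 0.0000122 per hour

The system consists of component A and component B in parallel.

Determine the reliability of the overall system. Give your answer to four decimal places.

R(A) = exp(−0.000105 × 2500) = 0.769126
R(B) = exp(−0.0000122 × 2500) = 0.969960
Parallel (A and B): 1 − (1 − 0.769126)(1 − 0.969960) = 0.9931

0.9931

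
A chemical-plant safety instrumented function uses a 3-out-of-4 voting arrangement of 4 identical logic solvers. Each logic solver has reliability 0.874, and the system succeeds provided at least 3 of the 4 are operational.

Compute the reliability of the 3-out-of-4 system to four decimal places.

0.9200

R = Σ_{i=3}^{4} C(4,i) p^i (1−p)^{4−i} with p = 0.874
C(4,3)·0.874^3·0.126^1 = 0.336484
C(4,4)·0.874^4·0.126^0 = 0.583507
Sum = 0.9200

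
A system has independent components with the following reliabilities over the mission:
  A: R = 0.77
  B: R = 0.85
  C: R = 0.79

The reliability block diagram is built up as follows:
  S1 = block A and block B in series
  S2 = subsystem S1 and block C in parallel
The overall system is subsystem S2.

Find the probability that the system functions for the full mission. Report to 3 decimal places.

Series (A and B): 0.77000 × 0.85000 = 0.65450
Parallel ([0.65450] and C): 1 − (1 − 0.65450)(1 − 0.79000) = 0.927

0.927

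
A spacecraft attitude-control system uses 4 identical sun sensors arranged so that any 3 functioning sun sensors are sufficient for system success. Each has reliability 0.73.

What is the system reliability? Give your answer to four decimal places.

0.7041

R = Σ_{i=3}^{4} C(4,i) p^i (1−p)^{4−i} with p = 0.73
C(4,3)·0.73^3·0.27^1 = 0.420138
C(4,4)·0.73^4·0.27^0 = 0.283982
Sum = 0.7041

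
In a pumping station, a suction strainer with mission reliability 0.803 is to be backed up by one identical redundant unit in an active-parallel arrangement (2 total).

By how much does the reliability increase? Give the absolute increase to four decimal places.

R_before = 0.803
R_after = 1 − (1 − 0.803)^2 = 0.9612
ΔR = 0.9612 − 0.803 = 0.1582

0.1582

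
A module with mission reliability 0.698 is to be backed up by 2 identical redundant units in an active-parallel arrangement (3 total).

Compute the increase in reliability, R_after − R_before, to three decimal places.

0.274

R_before = 0.698
R_after = 1 − (1 − 0.698)^3 = 0.972
ΔR = 0.972 − 0.698 = 0.274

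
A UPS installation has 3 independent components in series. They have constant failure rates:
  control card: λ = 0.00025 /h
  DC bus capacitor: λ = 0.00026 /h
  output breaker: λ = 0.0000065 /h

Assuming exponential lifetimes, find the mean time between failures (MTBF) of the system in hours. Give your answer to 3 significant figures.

1940

Series of exponential components: λ_sys = Σ λ_i
λ_sys = 0.00025 + 0.00026 + 0.0000065 = 5.1650e-04 /h
MTBF = 1 / λ_sys = 1940 h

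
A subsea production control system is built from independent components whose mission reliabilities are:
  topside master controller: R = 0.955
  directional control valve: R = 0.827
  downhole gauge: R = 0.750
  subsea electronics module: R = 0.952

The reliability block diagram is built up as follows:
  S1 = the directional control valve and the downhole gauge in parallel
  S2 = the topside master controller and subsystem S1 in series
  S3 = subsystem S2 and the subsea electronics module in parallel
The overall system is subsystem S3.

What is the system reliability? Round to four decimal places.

0.9959

Parallel (directional control valve and downhole gauge): 1 − (1 − 0.827000)(1 − 0.750000) = 0.956750
Series (topside master controller and [0.956750]): 0.955000 × 0.956750 = 0.913696
Parallel ([0.913696] and subsea electronics module): 1 − (1 − 0.913696)(1 − 0.952000) = 0.9959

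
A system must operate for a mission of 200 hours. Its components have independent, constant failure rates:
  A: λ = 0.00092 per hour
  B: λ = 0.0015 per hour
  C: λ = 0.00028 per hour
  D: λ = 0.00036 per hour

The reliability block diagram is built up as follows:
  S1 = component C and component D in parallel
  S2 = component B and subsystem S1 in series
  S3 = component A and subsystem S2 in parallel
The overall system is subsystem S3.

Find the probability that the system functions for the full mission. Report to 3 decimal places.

R(A) = exp(−0.00092 × 200) = 0.83194
R(B) = exp(−0.0015 × 200) = 0.74082
R(C) = exp(−0.00028 × 200) = 0.94554
R(D) = exp(−0.00036 × 200) = 0.93053
Parallel (C and D): 1 − (1 − 0.94554)(1 − 0.93053) = 0.99622
Series (B and [0.99622]): 0.74082 × 0.99622 = 0.73802
Parallel (A and [0.73802]): 1 − (1 − 0.83194)(1 − 0.73802) = 0.956

0.956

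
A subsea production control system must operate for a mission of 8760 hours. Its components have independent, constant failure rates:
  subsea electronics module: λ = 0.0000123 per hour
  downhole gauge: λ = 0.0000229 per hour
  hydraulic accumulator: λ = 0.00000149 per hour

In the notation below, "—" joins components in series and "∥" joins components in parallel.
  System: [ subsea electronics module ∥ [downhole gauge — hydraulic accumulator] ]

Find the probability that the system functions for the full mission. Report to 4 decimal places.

0.9803

R(subsea electronics module) = exp(−0.0000123 × 8760) = 0.897854
R(downhole gauge) = exp(−0.0000229 × 8760) = 0.818236
R(hydraulic accumulator) = exp(−0.00000149 × 8760) = 0.987032
Series (downhole gauge and hydraulic accumulator): 0.818236 × 0.987032 = 0.807625
Parallel (subsea electronics module and [0.807625]): 1 − (1 − 0.897854)(1 − 0.807625) = 0.9803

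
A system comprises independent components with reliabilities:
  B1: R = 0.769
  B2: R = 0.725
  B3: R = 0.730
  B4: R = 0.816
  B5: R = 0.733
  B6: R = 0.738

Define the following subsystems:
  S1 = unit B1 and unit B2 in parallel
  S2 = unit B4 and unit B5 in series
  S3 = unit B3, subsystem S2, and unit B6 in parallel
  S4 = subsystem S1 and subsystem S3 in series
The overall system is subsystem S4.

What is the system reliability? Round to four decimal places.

0.9099

Parallel (B1 and B2): 1 − (1 − 0.769000)(1 − 0.725000) = 0.936475
Series (B4 and B5): 0.816000 × 0.733000 = 0.598128
Parallel (B3, [0.598128], and B6): 1 − (1 − 0.730000)(1 − 0.598128)(1 − 0.738000) = 0.971572
Series ([0.936475] and [0.971572]): 0.936475 × 0.971572 = 0.9099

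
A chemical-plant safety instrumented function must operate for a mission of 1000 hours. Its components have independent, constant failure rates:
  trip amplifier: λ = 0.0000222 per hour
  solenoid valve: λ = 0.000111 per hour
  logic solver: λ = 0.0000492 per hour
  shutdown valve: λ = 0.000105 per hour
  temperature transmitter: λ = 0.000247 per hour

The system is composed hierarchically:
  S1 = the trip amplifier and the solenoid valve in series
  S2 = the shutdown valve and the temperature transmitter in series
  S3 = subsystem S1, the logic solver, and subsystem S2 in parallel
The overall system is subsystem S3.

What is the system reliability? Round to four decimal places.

R(trip amplifier) = exp(−0.0000222 × 1000) = 0.978045
R(solenoid valve) = exp(−0.000111 × 1000) = 0.894939
R(logic solver) = exp(−0.0000492 × 1000) = 0.951991
R(shutdown valve) = exp(−0.000105 × 1000) = 0.900325
R(temperature transmitter) = exp(−0.000247 × 1000) = 0.781141
Series (trip amplifier and solenoid valve): 0.978045 × 0.894939 = 0.875291
Series (shutdown valve and temperature transmitter): 0.900325 × 0.781141 = 0.703281
Parallel ([0.875291], logic solver, and [0.703281]): 1 − (1 − 0.875291)(1 − 0.951991)(1 − 0.703281) = 0.9982

0.9982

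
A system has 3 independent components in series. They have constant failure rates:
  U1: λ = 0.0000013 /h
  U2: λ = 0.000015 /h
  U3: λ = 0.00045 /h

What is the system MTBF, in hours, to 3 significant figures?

2140

Series of exponential components: λ_sys = Σ λ_i
λ_sys = 0.0000013 + 0.000015 + 0.00045 = 4.6630e-04 /h
MTBF = 1 / λ_sys = 2140 h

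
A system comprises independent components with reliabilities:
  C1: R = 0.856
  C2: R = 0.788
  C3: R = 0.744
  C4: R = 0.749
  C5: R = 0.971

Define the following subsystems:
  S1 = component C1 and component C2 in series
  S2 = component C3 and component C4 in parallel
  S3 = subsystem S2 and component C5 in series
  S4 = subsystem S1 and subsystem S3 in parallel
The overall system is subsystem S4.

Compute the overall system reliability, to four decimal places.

0.9703

Series (C1 and C2): 0.856000 × 0.788000 = 0.674528
Parallel (C3 and C4): 1 − (1 − 0.744000)(1 − 0.749000) = 0.935744
Series ([0.935744] and C5): 0.935744 × 0.971000 = 0.908607
Parallel ([0.674528] and [0.908607]): 1 − (1 − 0.674528)(1 − 0.908607) = 0.9703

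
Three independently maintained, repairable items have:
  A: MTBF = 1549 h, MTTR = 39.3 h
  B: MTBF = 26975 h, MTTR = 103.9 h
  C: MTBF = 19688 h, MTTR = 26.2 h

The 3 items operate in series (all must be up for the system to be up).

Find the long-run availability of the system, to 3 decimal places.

0.970

A(A) = MTBF/(MTBF+MTTR) = 1549/(1549+39.3) = 0.975257
A(B) = MTBF/(MTBF+MTTR) = 26975/(26975+103.9) = 0.996163
A(C) = MTBF/(MTBF+MTTR) = 19688/(19688+26.2) = 0.998671
Series availability: 0.975257 × 0.996163 × 0.998671 = 0.970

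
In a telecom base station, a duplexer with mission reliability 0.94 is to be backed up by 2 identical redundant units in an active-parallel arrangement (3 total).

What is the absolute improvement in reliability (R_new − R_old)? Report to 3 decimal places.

0.060

R_before = 0.94
R_after = 1 − (1 − 0.94)^3 = 1.000
ΔR = 1.000 − 0.94 = 0.060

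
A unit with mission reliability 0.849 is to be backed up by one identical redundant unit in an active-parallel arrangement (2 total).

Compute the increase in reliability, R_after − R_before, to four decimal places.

R_before = 0.849
R_after = 1 − (1 − 0.849)^2 = 0.9772
ΔR = 0.9772 − 0.849 = 0.1282

0.1282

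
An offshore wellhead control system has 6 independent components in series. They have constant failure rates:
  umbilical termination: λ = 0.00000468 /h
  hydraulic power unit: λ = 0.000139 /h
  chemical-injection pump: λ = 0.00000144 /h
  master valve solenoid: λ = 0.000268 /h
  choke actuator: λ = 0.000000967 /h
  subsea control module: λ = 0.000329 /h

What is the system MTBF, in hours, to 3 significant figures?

Series of exponential components: λ_sys = Σ λ_i
λ_sys = 0.00000468 + 0.000139 + 0.00000144 + 0.000268 + 0.000000967 + 0.000329 = 7.4309e-04 /h
MTBF = 1 / λ_sys = 1350 h

1350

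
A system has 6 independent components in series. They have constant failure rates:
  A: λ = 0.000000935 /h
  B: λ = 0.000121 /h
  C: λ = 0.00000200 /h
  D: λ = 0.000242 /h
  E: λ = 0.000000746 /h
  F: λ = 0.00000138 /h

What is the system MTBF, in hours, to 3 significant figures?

2720

Series of exponential components: λ_sys = Σ λ_i
λ_sys = 0.000000935 + 0.000121 + 0.00000200 + 0.000242 + 0.000000746 + 0.00000138 = 3.6806e-04 /h
MTBF = 1 / λ_sys = 2720 h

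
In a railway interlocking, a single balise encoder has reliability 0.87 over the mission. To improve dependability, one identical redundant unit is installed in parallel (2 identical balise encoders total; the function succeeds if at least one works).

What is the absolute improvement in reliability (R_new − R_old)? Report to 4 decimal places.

0.1131

R_before = 0.87
R_after = 1 − (1 − 0.87)^2 = 0.9831
ΔR = 0.9831 − 0.87 = 0.1131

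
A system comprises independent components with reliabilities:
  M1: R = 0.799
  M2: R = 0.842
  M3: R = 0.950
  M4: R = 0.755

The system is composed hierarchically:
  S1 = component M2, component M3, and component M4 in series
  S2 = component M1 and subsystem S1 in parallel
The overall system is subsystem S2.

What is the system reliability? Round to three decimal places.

Series (M2, M3, and M4): 0.84200 × 0.95000 × 0.75500 = 0.60392
Parallel (M1 and [0.60392]): 1 − (1 − 0.79900)(1 − 0.60392) = 0.920

0.920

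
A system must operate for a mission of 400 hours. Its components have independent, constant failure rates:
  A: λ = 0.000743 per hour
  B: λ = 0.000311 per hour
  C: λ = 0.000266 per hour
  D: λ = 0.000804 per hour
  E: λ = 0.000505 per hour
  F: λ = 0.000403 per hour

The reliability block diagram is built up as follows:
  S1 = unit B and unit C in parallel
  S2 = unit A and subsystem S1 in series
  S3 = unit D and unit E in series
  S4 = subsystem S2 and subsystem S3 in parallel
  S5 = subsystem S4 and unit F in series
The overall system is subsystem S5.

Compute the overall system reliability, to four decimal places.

R(A) = exp(−0.000743 × 400) = 0.742895
R(B) = exp(−0.000311 × 400) = 0.883027
R(C) = exp(−0.000266 × 400) = 0.899065
R(D) = exp(−0.000804 × 400) = 0.724988
R(E) = exp(−0.000505 × 400) = 0.817095
R(F) = exp(−0.000403 × 400) = 0.851122
Parallel (B and C): 1 − (1 − 0.883027)(1 − 0.899065) = 0.988193
Series (A and [0.988193]): 0.742895 × 0.988193 = 0.734124
Series (D and E): 0.724988 × 0.817095 = 0.592384
Parallel ([0.734124] and [0.592384]): 1 − (1 − 0.734124)(1 − 0.592384) = 0.891625
Series ([0.891625] and F): 0.891625 × 0.851122 = 0.7589

0.7589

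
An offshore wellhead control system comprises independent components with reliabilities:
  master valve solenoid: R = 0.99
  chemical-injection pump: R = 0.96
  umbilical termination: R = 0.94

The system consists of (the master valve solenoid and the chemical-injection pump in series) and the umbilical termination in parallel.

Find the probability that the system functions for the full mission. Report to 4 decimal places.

0.9970

Series (master valve solenoid and chemical-injection pump): 0.990000 × 0.960000 = 0.950400
Parallel ([0.950400] and umbilical termination): 1 − (1 − 0.950400)(1 − 0.940000) = 0.9970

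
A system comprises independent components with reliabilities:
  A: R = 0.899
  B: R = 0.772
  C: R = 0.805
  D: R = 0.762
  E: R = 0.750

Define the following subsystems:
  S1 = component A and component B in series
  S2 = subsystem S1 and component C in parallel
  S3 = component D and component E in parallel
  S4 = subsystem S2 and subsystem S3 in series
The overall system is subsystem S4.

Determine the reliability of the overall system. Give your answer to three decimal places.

Series (A and B): 0.89900 × 0.77200 = 0.69403
Parallel ([0.69403] and C): 1 − (1 − 0.69403)(1 − 0.80500) = 0.94034
Parallel (D and E): 1 − (1 − 0.76200)(1 − 0.75000) = 0.94050
Series ([0.94034] and [0.94050]): 0.94034 × 0.94050 = 0.884

0.884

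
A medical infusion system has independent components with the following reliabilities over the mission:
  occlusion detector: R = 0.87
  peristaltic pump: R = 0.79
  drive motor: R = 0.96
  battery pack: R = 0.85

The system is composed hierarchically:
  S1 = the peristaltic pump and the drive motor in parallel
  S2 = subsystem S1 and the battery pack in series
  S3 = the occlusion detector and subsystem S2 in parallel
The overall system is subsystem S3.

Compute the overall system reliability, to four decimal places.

Parallel (peristaltic pump and drive motor): 1 − (1 − 0.790000)(1 − 0.960000) = 0.991600
Series ([0.991600] and battery pack): 0.991600 × 0.850000 = 0.842860
Parallel (occlusion detector and [0.842860]): 1 − (1 − 0.870000)(1 − 0.842860) = 0.9796

0.9796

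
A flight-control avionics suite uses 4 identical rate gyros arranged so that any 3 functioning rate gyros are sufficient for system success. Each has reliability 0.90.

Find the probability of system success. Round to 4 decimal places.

0.9477

R = Σ_{i=3}^{4} C(4,i) p^i (1−p)^{4−i} with p = 0.90
C(4,3)·0.90^3·0.10^1 = 0.291600
C(4,4)·0.90^4·0.10^0 = 0.656100
Sum = 0.9477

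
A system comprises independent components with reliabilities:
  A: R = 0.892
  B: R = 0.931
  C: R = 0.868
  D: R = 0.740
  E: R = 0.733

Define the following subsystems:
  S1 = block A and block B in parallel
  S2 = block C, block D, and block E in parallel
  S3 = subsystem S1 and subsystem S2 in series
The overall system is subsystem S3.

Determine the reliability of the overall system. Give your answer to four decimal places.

Parallel (A and B): 1 − (1 − 0.892000)(1 − 0.931000) = 0.992548
Parallel (C, D, and E): 1 − (1 − 0.868000)(1 − 0.740000)(1 − 0.733000) = 0.990837
Series ([0.992548] and [0.990837]): 0.992548 × 0.990837 = 0.9835

0.9835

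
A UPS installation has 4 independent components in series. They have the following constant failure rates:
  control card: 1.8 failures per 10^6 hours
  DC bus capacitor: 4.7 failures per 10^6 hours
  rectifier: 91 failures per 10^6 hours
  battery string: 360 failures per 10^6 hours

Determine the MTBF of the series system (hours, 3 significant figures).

2190

Series of exponential components: λ_sys = Σ λ_i
λ_sys = 0.0000018 + 0.0000047 + 0.000091 + 0.00036 = 4.5750e-04 /h
MTBF = 1 / λ_sys = 2190 h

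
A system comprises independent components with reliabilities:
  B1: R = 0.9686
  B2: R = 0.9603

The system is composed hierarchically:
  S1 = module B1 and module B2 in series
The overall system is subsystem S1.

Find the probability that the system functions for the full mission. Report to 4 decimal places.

Series (B1 and B2): 0.968600 × 0.960300 = 0.9301

0.9301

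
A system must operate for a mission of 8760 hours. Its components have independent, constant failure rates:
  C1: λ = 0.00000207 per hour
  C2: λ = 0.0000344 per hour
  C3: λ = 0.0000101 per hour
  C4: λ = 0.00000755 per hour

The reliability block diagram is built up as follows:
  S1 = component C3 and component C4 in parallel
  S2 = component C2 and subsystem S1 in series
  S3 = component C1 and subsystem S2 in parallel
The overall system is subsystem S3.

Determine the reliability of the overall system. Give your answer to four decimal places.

R(C1) = exp(−0.00000207 × 8760) = 0.982030
R(C2) = exp(−0.0000344 × 8760) = 0.739823
R(C3) = exp(−0.0000101 × 8760) = 0.915325
R(C4) = exp(−0.00000755 × 8760) = 0.936002
Parallel (C3 and C4): 1 − (1 − 0.915325)(1 − 0.936002) = 0.994581
Series (C2 and [0.994581]): 0.739823 × 0.994581 = 0.735814
Parallel (C1 and [0.735814]): 1 − (1 − 0.982030)(1 − 0.735814) = 0.9953

0.9953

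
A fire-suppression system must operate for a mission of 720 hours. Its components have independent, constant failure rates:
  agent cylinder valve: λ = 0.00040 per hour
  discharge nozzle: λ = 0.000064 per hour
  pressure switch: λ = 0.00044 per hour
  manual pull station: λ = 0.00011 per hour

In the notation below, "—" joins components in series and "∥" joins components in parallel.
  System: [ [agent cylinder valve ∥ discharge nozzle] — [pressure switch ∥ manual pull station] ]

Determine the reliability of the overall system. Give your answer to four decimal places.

R(agent cylinder valve) = exp(−0.00040 × 720) = 0.749762
R(discharge nozzle) = exp(−0.000064 × 720) = 0.954966
R(pressure switch) = exp(−0.00044 × 720) = 0.728476
R(manual pull station) = exp(−0.00011 × 720) = 0.923855
Parallel (agent cylinder valve and discharge nozzle): 1 − (1 − 0.749762)(1 − 0.954966) = 0.988731
Parallel (pressure switch and manual pull station): 1 − (1 − 0.728476)(1 − 0.923855) = 0.979325
Series ([0.988731] and [0.979325]): 0.988731 × 0.979325 = 0.9683

0.9683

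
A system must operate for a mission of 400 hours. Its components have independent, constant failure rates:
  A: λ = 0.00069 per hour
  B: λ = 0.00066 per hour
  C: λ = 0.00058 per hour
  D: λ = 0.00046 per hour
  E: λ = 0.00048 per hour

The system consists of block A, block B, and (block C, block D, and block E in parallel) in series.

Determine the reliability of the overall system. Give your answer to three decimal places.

R(A) = exp(−0.00069 × 400) = 0.75881
R(B) = exp(−0.00066 × 400) = 0.76797
R(C) = exp(−0.00058 × 400) = 0.79295
R(D) = exp(−0.00046 × 400) = 0.83194
R(E) = exp(−0.00048 × 400) = 0.82531
Parallel (C, D, and E): 1 − (1 − 0.79295)(1 − 0.83194)(1 − 0.82531) = 0.99392
Series (A, B, and [0.99392]): 0.75881 × 0.76797 × 0.99392 = 0.579

0.579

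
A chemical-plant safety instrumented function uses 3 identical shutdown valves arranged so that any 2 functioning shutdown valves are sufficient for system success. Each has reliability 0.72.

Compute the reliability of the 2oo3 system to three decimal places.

R = Σ_{i=2}^{3} C(3,i) p^i (1−p)^{3−i} with p = 0.72
C(3,2)·0.72^2·0.28^1 = 0.43546
C(3,3)·0.72^3·0.28^0 = 0.37325
Sum = 0.809

0.809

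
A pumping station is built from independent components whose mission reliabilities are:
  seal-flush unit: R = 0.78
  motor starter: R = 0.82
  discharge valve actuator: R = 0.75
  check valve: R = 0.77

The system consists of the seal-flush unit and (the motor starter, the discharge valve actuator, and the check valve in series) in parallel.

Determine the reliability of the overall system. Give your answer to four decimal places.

Series (motor starter, discharge valve actuator, and check valve): 0.820000 × 0.750000 × 0.770000 = 0.473550
Parallel (seal-flush unit and [0.473550]): 1 − (1 − 0.780000)(1 − 0.473550) = 0.8842

0.8842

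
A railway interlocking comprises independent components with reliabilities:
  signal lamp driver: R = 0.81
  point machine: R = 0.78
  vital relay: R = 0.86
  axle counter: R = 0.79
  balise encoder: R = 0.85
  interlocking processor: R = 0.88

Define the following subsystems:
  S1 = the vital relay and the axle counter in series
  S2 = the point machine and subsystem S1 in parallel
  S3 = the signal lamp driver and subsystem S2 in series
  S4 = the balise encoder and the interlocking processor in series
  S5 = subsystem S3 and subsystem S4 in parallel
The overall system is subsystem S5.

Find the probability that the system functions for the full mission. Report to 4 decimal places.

Series (vital relay and axle counter): 0.860000 × 0.790000 = 0.679400
Parallel (point machine and [0.679400]): 1 − (1 − 0.780000)(1 − 0.679400) = 0.929468
Series (signal lamp driver and [0.929468]): 0.810000 × 0.929468 = 0.752869
Series (balise encoder and interlocking processor): 0.850000 × 0.880000 = 0.748000
Parallel ([0.752869] and [0.748000]): 1 − (1 − 0.752869)(1 − 0.748000) = 0.9377

0.9377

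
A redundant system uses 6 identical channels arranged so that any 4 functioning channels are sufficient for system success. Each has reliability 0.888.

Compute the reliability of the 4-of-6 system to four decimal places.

R = Σ_{i=4}^{6} C(6,i) p^i (1−p)^{6−i} with p = 0.888
C(6,4)·0.888^4·0.112^2 = 0.116998
C(6,5)·0.888^5·0.112^1 = 0.371051
C(6,6)·0.888^6·0.112^0 = 0.490318
Sum = 0.9784

0.9784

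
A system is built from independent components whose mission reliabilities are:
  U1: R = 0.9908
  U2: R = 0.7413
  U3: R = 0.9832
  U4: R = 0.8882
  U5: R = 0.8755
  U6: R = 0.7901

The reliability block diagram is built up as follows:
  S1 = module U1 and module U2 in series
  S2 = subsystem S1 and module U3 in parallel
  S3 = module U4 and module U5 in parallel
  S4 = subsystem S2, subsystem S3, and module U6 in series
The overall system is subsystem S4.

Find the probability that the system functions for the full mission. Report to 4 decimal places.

0.7756

Series (U1 and U2): 0.990800 × 0.741300 = 0.734480
Parallel ([0.734480] and U3): 1 − (1 − 0.734480)(1 − 0.983200) = 0.995539
Parallel (U4 and U5): 1 − (1 − 0.888200)(1 − 0.875500) = 0.986081
Series ([0.995539], [0.986081], and U6): 0.995539 × 0.986081 × 0.790100 = 0.7756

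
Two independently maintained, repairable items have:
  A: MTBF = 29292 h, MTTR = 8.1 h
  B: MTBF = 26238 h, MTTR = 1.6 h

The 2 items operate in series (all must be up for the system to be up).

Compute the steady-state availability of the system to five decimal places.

A(A) = MTBF/(MTBF+MTTR) = 29292/(29292+8.1) = 0.999724
A(B) = MTBF/(MTBF+MTTR) = 26238/(26238+1.6) = 0.999939
Series availability: 0.999724 × 0.999939 = 0.99966

0.99966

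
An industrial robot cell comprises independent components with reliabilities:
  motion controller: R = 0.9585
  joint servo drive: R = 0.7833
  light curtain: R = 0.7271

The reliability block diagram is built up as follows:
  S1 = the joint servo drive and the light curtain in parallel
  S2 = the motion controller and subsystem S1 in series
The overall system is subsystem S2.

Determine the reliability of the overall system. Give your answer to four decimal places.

Parallel (joint servo drive and light curtain): 1 − (1 − 0.783300)(1 − 0.727100) = 0.940863
Series (motion controller and [0.940863]): 0.958500 × 0.940863 = 0.9018

0.9018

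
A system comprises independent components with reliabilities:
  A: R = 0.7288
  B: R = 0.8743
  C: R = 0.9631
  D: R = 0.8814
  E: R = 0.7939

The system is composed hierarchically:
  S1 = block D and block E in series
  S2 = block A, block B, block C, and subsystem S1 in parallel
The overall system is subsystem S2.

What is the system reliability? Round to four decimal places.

0.9996

Series (D and E): 0.881400 × 0.793900 = 0.699743
Parallel (A, B, C, and [0.699743]): 1 − (1 − 0.728800)(1 − 0.874300)(1 − 0.963100)(1 − 0.699743) = 0.9996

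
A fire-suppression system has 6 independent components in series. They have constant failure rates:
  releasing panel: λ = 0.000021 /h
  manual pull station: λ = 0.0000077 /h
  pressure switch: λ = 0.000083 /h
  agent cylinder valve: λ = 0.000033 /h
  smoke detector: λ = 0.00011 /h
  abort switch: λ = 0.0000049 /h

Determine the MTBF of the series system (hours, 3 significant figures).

Series of exponential components: λ_sys = Σ λ_i
λ_sys = 0.000021 + 0.0000077 + 0.000083 + 0.000033 + 0.00011 + 0.0000049 = 2.5960e-04 /h
MTBF = 1 / λ_sys = 3850 h

3850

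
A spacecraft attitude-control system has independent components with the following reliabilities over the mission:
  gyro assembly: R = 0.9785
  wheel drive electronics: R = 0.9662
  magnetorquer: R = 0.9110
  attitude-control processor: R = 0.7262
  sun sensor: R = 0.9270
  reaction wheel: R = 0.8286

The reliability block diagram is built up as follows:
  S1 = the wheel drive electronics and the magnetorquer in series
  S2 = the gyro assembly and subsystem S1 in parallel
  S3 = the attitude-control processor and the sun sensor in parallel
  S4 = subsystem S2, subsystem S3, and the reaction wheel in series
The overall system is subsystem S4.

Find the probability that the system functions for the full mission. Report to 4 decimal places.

0.8099

Series (wheel drive electronics and magnetorquer): 0.966200 × 0.911000 = 0.880208
Parallel (gyro assembly and [0.880208]): 1 − (1 − 0.978500)(1 − 0.880208) = 0.997424
Parallel (attitude-control processor and sun sensor): 1 − (1 − 0.726200)(1 − 0.927000) = 0.980013
Series ([0.997424], [0.980013], and reaction wheel): 0.997424 × 0.980013 × 0.828600 = 0.8099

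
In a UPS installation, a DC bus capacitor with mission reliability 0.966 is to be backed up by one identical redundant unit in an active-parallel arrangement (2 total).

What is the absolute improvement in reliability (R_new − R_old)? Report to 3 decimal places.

0.033

R_before = 0.966
R_after = 1 − (1 − 0.966)^2 = 0.999
ΔR = 0.999 − 0.966 = 0.033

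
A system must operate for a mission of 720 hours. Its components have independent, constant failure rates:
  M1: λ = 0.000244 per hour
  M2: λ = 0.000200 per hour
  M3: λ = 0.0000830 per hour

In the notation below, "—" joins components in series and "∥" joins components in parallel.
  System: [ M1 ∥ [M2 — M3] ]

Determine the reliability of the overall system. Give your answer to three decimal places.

R(M1) = exp(−0.000244 × 720) = 0.83889
R(M2) = exp(−0.000200 × 720) = 0.86589
R(M3) = exp(−0.0000830 × 720) = 0.94199
Series (M2 and M3): 0.86589 × 0.94199 = 0.81566
Parallel (M1 and [0.81566]): 1 − (1 − 0.83889)(1 − 0.81566) = 0.970

0.970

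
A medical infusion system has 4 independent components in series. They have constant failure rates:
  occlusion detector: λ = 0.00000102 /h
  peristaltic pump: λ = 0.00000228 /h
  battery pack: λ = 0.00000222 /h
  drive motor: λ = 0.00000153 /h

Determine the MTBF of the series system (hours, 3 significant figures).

Series of exponential components: λ_sys = Σ λ_i
λ_sys = 0.00000102 + 0.00000228 + 0.00000222 + 0.00000153 = 7.0500e-06 /h
MTBF = 1 / λ_sys = 142000 h

142000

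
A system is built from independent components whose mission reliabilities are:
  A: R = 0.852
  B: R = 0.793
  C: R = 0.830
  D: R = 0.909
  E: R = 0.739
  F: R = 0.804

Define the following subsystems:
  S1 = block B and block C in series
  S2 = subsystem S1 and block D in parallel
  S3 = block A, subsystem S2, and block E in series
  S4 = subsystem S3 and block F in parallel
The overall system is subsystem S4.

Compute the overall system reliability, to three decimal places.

Series (B and C): 0.79300 × 0.83000 = 0.65819
Parallel ([0.65819] and D): 1 − (1 − 0.65819)(1 − 0.90900) = 0.96890
Series (A, [0.96890], and E): 0.85200 × 0.96890 × 0.73900 = 0.61005
Parallel ([0.61005] and F): 1 − (1 − 0.61005)(1 − 0.80400) = 0.924

0.924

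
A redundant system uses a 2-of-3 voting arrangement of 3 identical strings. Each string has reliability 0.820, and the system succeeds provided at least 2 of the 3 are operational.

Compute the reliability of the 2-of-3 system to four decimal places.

R = Σ_{i=2}^{3} C(3,i) p^i (1−p)^{3−i} with p = 0.820
C(3,2)·0.820^2·0.180^1 = 0.363096
C(3,3)·0.820^3·0.180^0 = 0.551368
Sum = 0.9145

0.9145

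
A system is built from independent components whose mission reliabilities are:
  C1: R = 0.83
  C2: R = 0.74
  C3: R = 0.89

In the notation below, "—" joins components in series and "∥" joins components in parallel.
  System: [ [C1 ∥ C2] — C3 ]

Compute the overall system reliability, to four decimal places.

0.8507

Parallel (C1 and C2): 1 − (1 − 0.830000)(1 − 0.740000) = 0.955800
Series ([0.955800] and C3): 0.955800 × 0.890000 = 0.8507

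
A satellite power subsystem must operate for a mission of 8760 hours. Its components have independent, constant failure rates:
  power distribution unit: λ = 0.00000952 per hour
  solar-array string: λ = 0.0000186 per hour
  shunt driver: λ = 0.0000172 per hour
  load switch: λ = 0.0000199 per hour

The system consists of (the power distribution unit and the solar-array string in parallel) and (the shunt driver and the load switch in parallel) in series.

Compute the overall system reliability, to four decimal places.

0.9659

R(power distribution unit) = exp(−0.00000952 × 8760) = 0.919987
R(solar-array string) = exp(−0.0000186 × 8760) = 0.849646
R(shunt driver) = exp(−0.0000172 × 8760) = 0.860130
R(load switch) = exp(−0.0000199 × 8760) = 0.840025
Parallel (power distribution unit and solar-array string): 1 − (1 − 0.919987)(1 − 0.849646) = 0.987970
Parallel (shunt driver and load switch): 1 − (1 − 0.860130)(1 − 0.840025) = 0.977624
Series ([0.987970] and [0.977624]): 0.987970 × 0.977624 = 0.9659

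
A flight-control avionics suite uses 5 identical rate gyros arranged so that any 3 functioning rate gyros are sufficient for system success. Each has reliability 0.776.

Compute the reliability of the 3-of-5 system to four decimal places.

0.9220

R = Σ_{i=3}^{5} C(5,i) p^i (1−p)^{5−i} with p = 0.776
C(5,3)·0.776^3·0.224^2 = 0.234467
C(5,4)·0.776^4·0.224^1 = 0.406130
C(5,5)·0.776^5·0.224^0 = 0.281390
Sum = 0.9220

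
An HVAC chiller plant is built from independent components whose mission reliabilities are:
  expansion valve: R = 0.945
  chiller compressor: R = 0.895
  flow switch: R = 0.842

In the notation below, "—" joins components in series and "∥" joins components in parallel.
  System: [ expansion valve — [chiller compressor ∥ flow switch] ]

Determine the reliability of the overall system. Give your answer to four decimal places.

0.9293

Parallel (chiller compressor and flow switch): 1 − (1 − 0.895000)(1 − 0.842000) = 0.983410
Series (expansion valve and [0.983410]): 0.945000 × 0.983410 = 0.9293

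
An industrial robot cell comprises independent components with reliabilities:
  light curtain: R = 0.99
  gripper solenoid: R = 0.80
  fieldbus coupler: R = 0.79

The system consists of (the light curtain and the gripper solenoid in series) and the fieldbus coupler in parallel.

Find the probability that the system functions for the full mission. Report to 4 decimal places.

Series (light curtain and gripper solenoid): 0.990000 × 0.800000 = 0.792000
Parallel ([0.792000] and fieldbus coupler): 1 − (1 − 0.792000)(1 − 0.790000) = 0.9563

0.9563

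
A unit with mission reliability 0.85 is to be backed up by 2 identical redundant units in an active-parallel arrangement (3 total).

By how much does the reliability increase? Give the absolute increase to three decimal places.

0.147

R_before = 0.85
R_after = 1 − (1 − 0.85)^3 = 0.997
ΔR = 0.997 − 0.85 = 0.147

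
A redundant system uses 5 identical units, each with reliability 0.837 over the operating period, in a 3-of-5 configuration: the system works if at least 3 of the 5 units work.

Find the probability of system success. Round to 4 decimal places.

0.9666

R = Σ_{i=3}^{5} C(5,i) p^i (1−p)^{5−i} with p = 0.837
C(5,3)·0.837^3·0.163^2 = 0.155794
C(5,4)·0.837^4·0.163^1 = 0.399999
C(5,5)·0.837^5·0.163^0 = 0.410797
Sum = 0.9666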